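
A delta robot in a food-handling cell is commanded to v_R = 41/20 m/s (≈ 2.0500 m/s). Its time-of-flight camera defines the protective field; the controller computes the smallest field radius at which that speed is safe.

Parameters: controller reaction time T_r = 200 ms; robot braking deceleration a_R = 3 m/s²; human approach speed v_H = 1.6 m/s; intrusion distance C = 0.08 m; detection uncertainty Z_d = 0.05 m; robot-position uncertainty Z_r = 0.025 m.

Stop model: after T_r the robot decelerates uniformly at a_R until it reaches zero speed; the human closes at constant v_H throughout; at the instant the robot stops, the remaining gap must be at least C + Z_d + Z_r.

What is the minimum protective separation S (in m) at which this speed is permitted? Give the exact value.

T_s = v_R/a_R = (41/20)/3 = 0.6833 s
robot in T_r: 2.0500·0.2000 = 0.4100 m
braking distance = 2.0500²/(2·3.0000) = 0.7004 m
human over T_r+T_s: 1.6000·(0.2000+0.6833) = 1.4133 m
residual clearance needed = 0.0800+0.0500+0.0250 = 0.1550 m
S_min ≈ 0.4100+0.7004+1.4133+0.1550  ⇒  S_min = 2143/800 m

S_min = 2143/800 m = 2.6787 m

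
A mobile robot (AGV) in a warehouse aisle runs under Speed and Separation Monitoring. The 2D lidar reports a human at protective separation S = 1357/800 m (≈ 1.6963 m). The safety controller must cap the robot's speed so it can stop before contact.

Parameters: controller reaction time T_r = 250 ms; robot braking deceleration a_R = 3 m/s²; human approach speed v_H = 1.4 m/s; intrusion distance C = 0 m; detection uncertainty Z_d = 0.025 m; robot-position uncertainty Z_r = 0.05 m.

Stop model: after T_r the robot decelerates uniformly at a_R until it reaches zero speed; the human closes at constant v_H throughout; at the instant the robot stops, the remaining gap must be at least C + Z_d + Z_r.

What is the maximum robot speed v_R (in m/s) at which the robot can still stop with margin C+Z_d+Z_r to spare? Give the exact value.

at the boundary: (1/6)·v² + (43/60)·v + (-1017/800) = 0
  disc = (43/60)² − 4·(1/6)·(-1017/800) = 49/36 ; √disc = 7/6
  v_R = (−(43/60) + 7/6) / (2·(1/6)) = 27/20 m/s
check:
T_s = v_R/a_R = (27/20)/3 = 0.4500 s
robot covers v_R·T_r = 1.3500·0.2500 = 0.3375 m before braking
robot covers 1.3500·0.4500 − ½·3.0000·0.4500² = 0.3038 m while stopping
person approaches 1.4000·(0.2500+0.4500) = 0.9800 m
margins: 0.0000+0.0250+0.0500 = 0.0750 m
sum ≈ 0.3375+0.3038+0.9800+0.0750 ≈ 1.6963 m = S ✓

v_R_max = 27/20 m/s = 1.3500 m/s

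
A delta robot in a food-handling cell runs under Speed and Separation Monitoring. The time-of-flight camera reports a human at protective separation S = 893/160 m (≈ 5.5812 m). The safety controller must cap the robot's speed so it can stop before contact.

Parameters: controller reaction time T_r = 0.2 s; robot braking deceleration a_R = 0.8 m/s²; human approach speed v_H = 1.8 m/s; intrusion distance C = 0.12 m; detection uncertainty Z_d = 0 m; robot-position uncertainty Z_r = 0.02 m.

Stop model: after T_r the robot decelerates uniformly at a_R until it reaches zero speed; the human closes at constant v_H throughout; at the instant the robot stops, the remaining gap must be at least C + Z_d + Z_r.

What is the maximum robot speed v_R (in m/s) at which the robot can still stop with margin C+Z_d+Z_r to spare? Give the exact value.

v_R_max = 3/2 m/s = 1.5000 m/s

at the boundary: (5/8)·v² + (49/20)·v + (-813/160) = 0
  disc = (49/20)² − 4·(5/8)·(-813/160) = 29929/1600 ; √disc = 173/40
  v_R = (−(49/20) + 173/40) / (2·(5/8)) = 3/2 m/s
check:
braking lasts T_s = (3/2)/(4/5) = 1.8750 s
reaction-phase robot travel = 1.5000·0.2000 = 0.3000 m
braking distance = 1.5000²/(2·0.8000) = 1.4062 m
human over T_r+T_s: 1.8000·(0.2000+1.8750) = 3.7350 m
margins: 0.1200+0.0000+0.0200 = 0.1400 m
sum ≈ 0.3000+1.4062+3.7350+0.1400 ≈ 5.5812 m = S ✓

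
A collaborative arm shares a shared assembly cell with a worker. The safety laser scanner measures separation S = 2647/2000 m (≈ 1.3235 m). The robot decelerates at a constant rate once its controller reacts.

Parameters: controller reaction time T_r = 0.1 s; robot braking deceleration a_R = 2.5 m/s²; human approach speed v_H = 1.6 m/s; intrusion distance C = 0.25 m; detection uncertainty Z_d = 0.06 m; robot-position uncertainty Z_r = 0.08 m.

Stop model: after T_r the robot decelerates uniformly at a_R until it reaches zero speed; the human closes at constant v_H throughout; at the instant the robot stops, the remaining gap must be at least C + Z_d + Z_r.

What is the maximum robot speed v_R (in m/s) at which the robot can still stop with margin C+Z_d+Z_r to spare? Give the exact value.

v_R_max = 17/20 m/s = 0.8500 m/s

at the boundary: (1/5)·v² + (37/50)·v + (-1547/2000) = 0
  disc = (37/50)² − 4·(1/5)·(-1547/2000) = 729/625 ; √disc = 27/25
  v_R = (−(37/50) + 27/25) / (2·(1/5)) = 17/20 m/s
check:
stop time T_s = (17/20)/(5/2) = 0.3400 s
reaction-phase robot travel = 0.8500·0.1000 = 0.0850 m
braking distance = 0.8500²/(2·2.5000) = 0.1445 m
human closes 1.6000·0.4400 = 0.7040 m
residual clearance needed = 0.2500+0.0600+0.0800 = 0.3900 m
sum ≈ 0.0850+0.1445+0.7040+0.3900 ≈ 1.3235 m = S ✓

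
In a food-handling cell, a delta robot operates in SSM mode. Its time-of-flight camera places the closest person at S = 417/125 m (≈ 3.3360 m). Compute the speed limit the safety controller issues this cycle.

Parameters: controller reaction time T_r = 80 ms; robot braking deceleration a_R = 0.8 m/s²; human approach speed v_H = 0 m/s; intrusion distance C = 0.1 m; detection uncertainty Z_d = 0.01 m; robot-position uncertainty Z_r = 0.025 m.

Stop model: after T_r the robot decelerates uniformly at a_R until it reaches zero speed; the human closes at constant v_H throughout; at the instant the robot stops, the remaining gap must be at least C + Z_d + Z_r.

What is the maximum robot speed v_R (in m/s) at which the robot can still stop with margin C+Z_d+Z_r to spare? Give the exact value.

v_R_max = 11/5 m/s = 2.2000 m/s

collect terms ⇒ (5/8)·v_R² + (2/25)·v_R + (-3201/1000) = 0
  disc = (2/25)² − 4·(5/8)·(-3201/1000) = 80089/10000 ; √disc = 283/100
  v_R = (−(2/25) + 283/100) / (2·(5/8)) = 11/5 m/s
check:
stop time T_s = (11/5)/(4/5) = 2.7500 s
robot covers v_R·T_r = 2.2000·0.0800 = 0.1760 m before braking
braking distance = 2.2000²/(2·0.8000) = 3.0250 m
human closes 0.0000·2.8300 = 0.0000 m
residual clearance needed = 0.1000+0.0100+0.0250 = 0.1350 m
sum ≈ 0.1760+3.0250+0.0000+0.1350 ≈ 3.3360 m = S ✓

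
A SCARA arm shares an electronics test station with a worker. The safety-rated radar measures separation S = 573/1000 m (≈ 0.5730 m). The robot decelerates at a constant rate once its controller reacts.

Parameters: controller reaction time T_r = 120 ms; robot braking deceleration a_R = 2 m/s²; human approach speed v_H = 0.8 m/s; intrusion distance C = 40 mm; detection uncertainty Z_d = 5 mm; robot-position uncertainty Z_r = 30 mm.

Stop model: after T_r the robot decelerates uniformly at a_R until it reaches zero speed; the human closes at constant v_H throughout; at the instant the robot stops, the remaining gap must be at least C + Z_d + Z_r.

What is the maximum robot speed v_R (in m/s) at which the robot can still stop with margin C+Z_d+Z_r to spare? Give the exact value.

collect terms ⇒ (1/4)·v_R² + (13/25)·v_R + (-201/500) = 0
  disc = (13/25)² − 4·(1/4)·(-201/500) = 1681/2500 ; √disc = 41/50
  v_R = (−(13/25) + 41/50) / (2·(1/4)) = 3/5 m/s
check:
stop time T_s = (3/5)/2 = 0.3000 s
robot covers v_R·T_r = 0.6000·0.1200 = 0.0720 m before braking
robot covers 0.6000·0.3000 − ½·2.0000·0.3000² = 0.0900 m while stopping
person approaches 0.8000·(0.1200+0.3000) = 0.3360 m
residual clearance needed = 0.0400+0.0050+0.0300 = 0.0750 m
sum ≈ 0.0720+0.0900+0.3360+0.0750 ≈ 0.5730 m = S ✓

v_R_max = 3/5 m/s = 0.6000 m/s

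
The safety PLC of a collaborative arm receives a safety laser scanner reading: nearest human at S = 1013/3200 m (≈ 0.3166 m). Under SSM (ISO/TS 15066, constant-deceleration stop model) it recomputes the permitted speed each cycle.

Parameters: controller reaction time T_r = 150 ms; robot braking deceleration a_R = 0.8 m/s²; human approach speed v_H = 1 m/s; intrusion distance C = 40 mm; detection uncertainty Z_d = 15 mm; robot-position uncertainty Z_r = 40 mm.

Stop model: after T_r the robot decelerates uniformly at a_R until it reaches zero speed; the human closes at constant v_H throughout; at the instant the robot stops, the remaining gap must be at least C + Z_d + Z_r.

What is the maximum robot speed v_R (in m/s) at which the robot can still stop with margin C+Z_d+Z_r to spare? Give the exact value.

v_R_max = 1/20 m/s = 0.0500 m/s

quadratic (5/8)·v² + (7/5)·v + (-229/3200) = 0
  disc = (7/5)² − 4·(5/8)·(-229/3200) = 13689/6400 ; √disc = 117/80
  v_R = (−(7/5) + 117/80) / (2·(5/8)) = 1/20 m/s
check:
stop time T_s = (1/20)/(4/5) = 0.0625 s
robot covers v_R·T_r = 0.0500·0.1500 = 0.0075 m before braking
robot under decel: 0.0500²/(2·0.8000) = 0.0016 m
human over T_r+T_s: 1.0000·(0.1500+0.0625) = 0.2125 m
margins: 0.0400+0.0150+0.0400 = 0.0950 m
sum ≈ 0.0075+0.0016+0.2125+0.0950 ≈ 0.3166 m = S ✓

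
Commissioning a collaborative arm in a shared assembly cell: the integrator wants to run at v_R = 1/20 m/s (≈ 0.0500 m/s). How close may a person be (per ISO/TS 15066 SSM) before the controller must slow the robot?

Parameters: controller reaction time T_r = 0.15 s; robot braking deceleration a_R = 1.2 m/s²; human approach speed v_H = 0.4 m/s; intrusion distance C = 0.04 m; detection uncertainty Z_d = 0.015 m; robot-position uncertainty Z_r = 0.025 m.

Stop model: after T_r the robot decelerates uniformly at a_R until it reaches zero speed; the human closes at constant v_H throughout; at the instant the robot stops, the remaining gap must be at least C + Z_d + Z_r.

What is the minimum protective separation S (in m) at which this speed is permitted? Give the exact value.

braking lasts T_s = (1/20)/(6/5) = 0.0417 s
reaction-phase robot travel = 0.0500·0.1500 = 0.0075 m
robot covers 0.0500·0.0417 − ½·1.2000·0.0417² = 0.0010 m while stopping
person approaches 0.4000·(0.1500+0.0417) = 0.0767 m
C+Z_d+Z_r = 0.0400+0.0150+0.0250 = 0.0800 m
S_min ≈ 0.0075+0.0010+0.0767+0.0800  ⇒  S_min = 793/4800 m

S_min = 793/4800 m = 0.1652 m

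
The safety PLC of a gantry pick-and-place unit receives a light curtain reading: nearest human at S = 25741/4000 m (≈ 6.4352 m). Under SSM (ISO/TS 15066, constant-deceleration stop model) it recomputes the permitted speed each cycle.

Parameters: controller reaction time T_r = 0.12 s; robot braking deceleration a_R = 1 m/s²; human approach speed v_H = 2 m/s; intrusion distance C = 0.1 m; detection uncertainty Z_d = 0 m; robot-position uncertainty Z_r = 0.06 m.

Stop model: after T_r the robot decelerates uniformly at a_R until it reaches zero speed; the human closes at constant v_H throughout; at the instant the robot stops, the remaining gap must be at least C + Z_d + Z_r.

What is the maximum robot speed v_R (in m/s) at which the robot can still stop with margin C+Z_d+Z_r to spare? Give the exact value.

quadratic (1/2)·v² + (53/25)·v + (-24141/4000) = 0
  disc = (53/25)² − 4·(1/2)·(-24141/4000) = 165649/10000 ; √disc = 407/100
  v_R = (−(53/25) + 407/100) / (2·(1/2)) = 39/20 m/s
check:
stop time T_s = (39/20)/1 = 1.9500 s
robot covers v_R·T_r = 1.9500·0.1200 = 0.2340 m before braking
braking distance = 1.9500²/(2·1.0000) = 1.9013 m
human closes 2.0000·2.0700 = 4.1400 m
margins: 0.1000+0.0000+0.0600 = 0.1600 m
sum ≈ 0.2340+1.9013+4.1400+0.1600 ≈ 6.4352 m = S ✓

v_R_max = 39/20 m/s = 1.9500 m/s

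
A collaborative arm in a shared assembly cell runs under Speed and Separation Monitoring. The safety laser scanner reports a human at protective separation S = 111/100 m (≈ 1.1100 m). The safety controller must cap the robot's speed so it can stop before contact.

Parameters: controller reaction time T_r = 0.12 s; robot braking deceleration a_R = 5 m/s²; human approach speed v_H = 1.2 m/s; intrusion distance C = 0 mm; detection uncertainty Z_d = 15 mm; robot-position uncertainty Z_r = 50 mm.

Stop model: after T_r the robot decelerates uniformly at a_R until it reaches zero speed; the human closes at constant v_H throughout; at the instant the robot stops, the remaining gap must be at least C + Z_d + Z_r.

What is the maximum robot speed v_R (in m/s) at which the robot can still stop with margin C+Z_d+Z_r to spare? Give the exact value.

v_R_max = 17/10 m/s = 1.7000 m/s

at the boundary: (1/10)·v² + (9/25)·v + (-901/1000) = 0
  disc = (9/25)² − 4·(1/10)·(-901/1000) = 49/100 ; √disc = 7/10
  v_R = (−(9/25) + 7/10) / (2·(1/10)) = 17/10 m/s
check:
stop time T_s = (17/10)/5 = 0.3400 s
reaction-phase robot travel = 1.7000·0.1200 = 0.2040 m
robot under decel: 1.7000²/(2·5.0000) = 0.2890 m
human over T_r+T_s: 1.2000·(0.1200+0.3400) = 0.5520 m
C+Z_d+Z_r = 0.0000+0.0150+0.0500 = 0.0650 m
sum ≈ 0.2040+0.2890+0.5520+0.0650 ≈ 1.1100 m = S ✓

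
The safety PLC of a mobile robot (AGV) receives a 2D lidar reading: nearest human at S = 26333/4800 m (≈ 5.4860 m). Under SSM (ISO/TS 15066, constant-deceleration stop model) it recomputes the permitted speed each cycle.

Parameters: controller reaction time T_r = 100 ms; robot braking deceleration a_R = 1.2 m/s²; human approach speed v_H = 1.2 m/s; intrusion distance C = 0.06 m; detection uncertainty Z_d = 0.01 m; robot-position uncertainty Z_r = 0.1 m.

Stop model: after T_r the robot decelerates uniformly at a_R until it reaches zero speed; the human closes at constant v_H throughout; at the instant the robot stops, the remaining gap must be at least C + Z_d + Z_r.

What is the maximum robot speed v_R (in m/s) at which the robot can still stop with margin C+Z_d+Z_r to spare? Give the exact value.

v_R_max = 49/20 m/s = 2.4500 m/s

collect terms ⇒ (5/12)·v_R² + (11/10)·v_R + (-24941/4800) = 0
  disc = (11/10)² − 4·(5/12)·(-24941/4800) = 142129/14400 ; √disc = 377/120
  v_R = (−(11/10) + 377/120) / (2·(5/12)) = 49/20 m/s
check:
braking lasts T_s = (49/20)/(6/5) = 2.0417 s
robot in T_r: 2.4500·0.1000 = 0.2450 m
robot under decel: 2.4500²/(2·1.2000) = 2.5010 m
person approaches 1.2000·(0.1000+2.0417) = 2.5700 m
C+Z_d+Z_r = 0.0600+0.0100+0.1000 = 0.1700 m
sum ≈ 0.2450+2.5010+2.5700+0.1700 ≈ 5.4860 m = S ✓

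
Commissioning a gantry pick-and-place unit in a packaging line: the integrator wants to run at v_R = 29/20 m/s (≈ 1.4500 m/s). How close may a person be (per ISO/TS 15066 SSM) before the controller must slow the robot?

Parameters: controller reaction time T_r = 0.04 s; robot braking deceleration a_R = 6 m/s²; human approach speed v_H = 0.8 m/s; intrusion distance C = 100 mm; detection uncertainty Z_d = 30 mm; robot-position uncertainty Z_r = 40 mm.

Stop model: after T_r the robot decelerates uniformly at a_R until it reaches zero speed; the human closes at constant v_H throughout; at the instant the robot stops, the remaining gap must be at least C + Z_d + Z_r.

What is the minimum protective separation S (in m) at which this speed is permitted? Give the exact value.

S_min = 3017/4800 m = 0.6285 m

stop time T_s = (29/20)/6 = 0.2417 s
reaction-phase robot travel = 1.4500·0.0400 = 0.0580 m
braking distance = 1.4500²/(2·6.0000) = 0.1752 m
person approaches 0.8000·(0.0400+0.2417) = 0.2253 m
residual clearance needed = 0.1000+0.0300+0.0400 = 0.1700 m
S_min ≈ 0.0580+0.1752+0.2253+0.1700  ⇒  S_min = 3017/4800 m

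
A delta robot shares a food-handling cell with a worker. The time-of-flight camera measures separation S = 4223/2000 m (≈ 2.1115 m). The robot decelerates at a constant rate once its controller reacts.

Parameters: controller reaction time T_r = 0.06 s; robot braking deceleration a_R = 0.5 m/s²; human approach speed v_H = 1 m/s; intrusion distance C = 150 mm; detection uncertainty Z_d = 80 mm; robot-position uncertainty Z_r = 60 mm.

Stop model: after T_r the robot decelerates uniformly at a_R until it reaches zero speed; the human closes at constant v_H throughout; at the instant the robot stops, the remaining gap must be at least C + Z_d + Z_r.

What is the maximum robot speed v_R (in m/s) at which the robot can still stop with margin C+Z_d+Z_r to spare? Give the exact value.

v_R_max = 13/20 m/s = 0.6500 m/s

quadratic (1)·v² + (103/50)·v + (-3523/2000) = 0
  disc = (103/50)² − 4·(1)·(-3523/2000) = 7056/625 ; √disc = 84/25
  v_R = (−(103/50) + 84/25) / (2·(1)) = 13/20 m/s
check:
stop time T_s = (13/20)/(1/2) = 1.3000 s
reaction-phase robot travel = 0.6500·0.0600 = 0.0390 m
robot under decel: 0.6500²/(2·0.5000) = 0.4225 m
human over T_r+T_s: 1.0000·(0.0600+1.3000) = 1.3600 m
C+Z_d+Z_r = 0.1500+0.0800+0.0600 = 0.2900 m
sum ≈ 0.0390+0.4225+1.3600+0.2900 ≈ 2.1115 m = S ✓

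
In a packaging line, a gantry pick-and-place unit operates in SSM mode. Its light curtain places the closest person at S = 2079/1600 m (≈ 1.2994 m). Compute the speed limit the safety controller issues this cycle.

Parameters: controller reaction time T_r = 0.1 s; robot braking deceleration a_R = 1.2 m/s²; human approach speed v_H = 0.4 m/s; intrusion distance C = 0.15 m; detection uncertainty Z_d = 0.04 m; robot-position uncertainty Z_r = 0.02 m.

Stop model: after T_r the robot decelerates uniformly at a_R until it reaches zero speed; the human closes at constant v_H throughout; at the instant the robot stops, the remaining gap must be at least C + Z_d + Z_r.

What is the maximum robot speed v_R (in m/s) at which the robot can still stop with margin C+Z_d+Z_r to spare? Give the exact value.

quadratic (5/12)·v² + (13/30)·v + (-1679/1600) = 0
  disc = (13/30)² − 4·(5/12)·(-1679/1600) = 27889/14400 ; √disc = 167/120
  v_R = (−(13/30) + 167/120) / (2·(5/12)) = 23/20 m/s
check:
T_s = v_R/a_R = (23/20)/(6/5) = 0.9583 s
robot in T_r: 1.1500·0.1000 = 0.1150 m
robot under decel: 1.1500²/(2·1.2000) = 0.5510 m
person approaches 0.4000·(0.1000+0.9583) = 0.4233 m
margins: 0.1500+0.0400+0.0200 = 0.2100 m
sum ≈ 0.1150+0.5510+0.4233+0.2100 ≈ 1.2994 m = S ✓

v_R_max = 23/20 m/s = 1.1500 m/s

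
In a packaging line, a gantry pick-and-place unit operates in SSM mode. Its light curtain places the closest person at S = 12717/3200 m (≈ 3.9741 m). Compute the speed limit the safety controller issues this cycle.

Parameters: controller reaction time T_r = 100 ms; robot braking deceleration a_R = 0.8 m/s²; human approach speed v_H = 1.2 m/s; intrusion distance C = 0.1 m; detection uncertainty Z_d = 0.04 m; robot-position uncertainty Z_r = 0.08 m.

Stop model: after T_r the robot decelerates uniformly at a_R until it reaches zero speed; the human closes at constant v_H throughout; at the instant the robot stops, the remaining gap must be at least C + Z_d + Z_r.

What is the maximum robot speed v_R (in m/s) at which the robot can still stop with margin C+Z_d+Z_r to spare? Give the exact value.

v_R_max = 29/20 m/s = 1.4500 m/s

at the boundary: (5/8)·v² + (8/5)·v + (-11629/3200) = 0
  disc = (8/5)² − 4·(5/8)·(-11629/3200) = 74529/6400 ; √disc = 273/80
  v_R = (−(8/5) + 273/80) / (2·(5/8)) = 29/20 m/s
check:
braking lasts T_s = (29/20)/(4/5) = 1.8125 s
robot in T_r: 1.4500·0.1000 = 0.1450 m
robot under decel: 1.4500²/(2·0.8000) = 1.3141 m
person approaches 1.2000·(0.1000+1.8125) = 2.2950 m
C+Z_d+Z_r = 0.1000+0.0400+0.0800 = 0.2200 m
sum ≈ 0.1450+1.3141+2.2950+0.2200 ≈ 3.9741 m = S ✓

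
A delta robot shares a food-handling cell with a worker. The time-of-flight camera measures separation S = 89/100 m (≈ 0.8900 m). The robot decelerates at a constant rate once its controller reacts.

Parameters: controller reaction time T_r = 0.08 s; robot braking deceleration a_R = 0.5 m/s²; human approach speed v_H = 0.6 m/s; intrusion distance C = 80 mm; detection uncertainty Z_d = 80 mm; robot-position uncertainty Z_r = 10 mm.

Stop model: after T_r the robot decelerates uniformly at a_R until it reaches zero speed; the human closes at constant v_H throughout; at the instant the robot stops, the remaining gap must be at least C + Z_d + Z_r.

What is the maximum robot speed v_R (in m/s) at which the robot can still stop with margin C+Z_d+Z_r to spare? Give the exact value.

v_R_max = 2/5 m/s = 0.4000 m/s

at the boundary: (1)·v² + (32/25)·v + (-84/125) = 0
  disc = (32/25)² − 4·(1)·(-84/125) = 2704/625 ; √disc = 52/25
  v_R = (−(32/25) + 52/25) / (2·(1)) = 2/5 m/s
check:
stop time T_s = (2/5)/(1/2) = 0.8000 s
reaction-phase robot travel = 0.4000·0.0800 = 0.0320 m
robot under decel: 0.4000²/(2·0.5000) = 0.1600 m
human closes 0.6000·0.8800 = 0.5280 m
residual clearance needed = 0.0800+0.0800+0.0100 = 0.1700 m
sum ≈ 0.0320+0.1600+0.5280+0.1700 ≈ 0.8900 m = S ✓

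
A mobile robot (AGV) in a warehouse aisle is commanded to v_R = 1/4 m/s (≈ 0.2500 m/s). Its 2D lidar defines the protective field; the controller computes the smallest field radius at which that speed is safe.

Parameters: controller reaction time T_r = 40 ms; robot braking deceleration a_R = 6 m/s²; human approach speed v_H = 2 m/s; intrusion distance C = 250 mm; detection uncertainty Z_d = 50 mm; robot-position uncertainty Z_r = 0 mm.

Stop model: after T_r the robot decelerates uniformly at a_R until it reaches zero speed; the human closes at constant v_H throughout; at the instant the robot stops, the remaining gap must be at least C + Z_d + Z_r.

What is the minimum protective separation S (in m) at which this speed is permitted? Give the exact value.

stop time T_s = (1/4)/6 = 0.0417 s
robot in T_r: 0.2500·0.0400 = 0.0100 m
braking distance = 0.2500²/(2·6.0000) = 0.0052 m
human closes 2.0000·0.0817 = 0.1633 m
C+Z_d+Z_r = 0.2500+0.0500+0.0000 = 0.3000 m
S_min ≈ 0.0100+0.0052+0.1633+0.3000  ⇒  S_min = 2297/4800 m

S_min = 2297/4800 m = 0.4785 m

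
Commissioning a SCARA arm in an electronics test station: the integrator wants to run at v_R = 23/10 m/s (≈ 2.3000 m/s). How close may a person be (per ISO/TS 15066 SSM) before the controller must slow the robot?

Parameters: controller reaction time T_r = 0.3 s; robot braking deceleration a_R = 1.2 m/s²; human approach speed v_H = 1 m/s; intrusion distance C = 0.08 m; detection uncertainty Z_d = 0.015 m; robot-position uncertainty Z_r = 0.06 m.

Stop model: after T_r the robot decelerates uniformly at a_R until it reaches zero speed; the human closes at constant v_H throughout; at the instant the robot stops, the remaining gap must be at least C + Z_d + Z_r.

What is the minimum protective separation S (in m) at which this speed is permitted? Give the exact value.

T_s = v_R/a_R = (23/10)/(6/5) = 1.9167 s
robot covers v_R·T_r = 2.3000·0.3000 = 0.6900 m before braking
robot under decel: 2.3000²/(2·1.2000) = 2.2042 m
human closes 1.0000·2.2167 = 2.2167 m
residual clearance needed = 0.0800+0.0150+0.0600 = 0.1550 m
S_min ≈ 0.6900+2.2042+2.2167+0.1550  ⇒  S_min = 6319/1200 m

S_min = 6319/1200 m = 5.2658 m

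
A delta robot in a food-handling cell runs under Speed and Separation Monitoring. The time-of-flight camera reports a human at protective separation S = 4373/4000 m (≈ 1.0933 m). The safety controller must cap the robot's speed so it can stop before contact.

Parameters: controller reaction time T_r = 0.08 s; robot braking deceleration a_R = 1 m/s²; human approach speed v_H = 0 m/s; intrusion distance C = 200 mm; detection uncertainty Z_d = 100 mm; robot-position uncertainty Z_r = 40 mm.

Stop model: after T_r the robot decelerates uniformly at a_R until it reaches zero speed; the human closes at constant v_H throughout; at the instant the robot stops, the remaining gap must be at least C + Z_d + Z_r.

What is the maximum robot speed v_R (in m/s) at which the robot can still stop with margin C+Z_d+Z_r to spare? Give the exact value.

v_R_max = 23/20 m/s = 1.1500 m/s

at the boundary: (1/2)·v² + (2/25)·v + (-3013/4000) = 0
  disc = (2/25)² − 4·(1/2)·(-3013/4000) = 15129/10000 ; √disc = 123/100
  v_R = (−(2/25) + 123/100) / (2·(1/2)) = 23/20 m/s
check:
stop time T_s = (23/20)/1 = 1.1500 s
reaction-phase robot travel = 1.1500·0.0800 = 0.0920 m
robot covers 1.1500·1.1500 − ½·1.0000·1.1500² = 0.6613 m while stopping
human closes 0.0000·1.2300 = 0.0000 m
C+Z_d+Z_r = 0.2000+0.1000+0.0400 = 0.3400 m
sum ≈ 0.0920+0.6613+0.0000+0.3400 ≈ 1.0933 m = S ✓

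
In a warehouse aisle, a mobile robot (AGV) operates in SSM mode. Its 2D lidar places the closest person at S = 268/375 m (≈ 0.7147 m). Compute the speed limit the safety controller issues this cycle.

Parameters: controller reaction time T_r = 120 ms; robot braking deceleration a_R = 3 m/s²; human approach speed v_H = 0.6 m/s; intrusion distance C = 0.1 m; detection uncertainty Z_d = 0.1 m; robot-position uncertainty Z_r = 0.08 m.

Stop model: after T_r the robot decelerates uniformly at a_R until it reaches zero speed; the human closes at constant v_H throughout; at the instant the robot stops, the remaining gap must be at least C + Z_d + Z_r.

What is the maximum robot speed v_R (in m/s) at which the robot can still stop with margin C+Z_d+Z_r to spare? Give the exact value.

collect terms ⇒ (1/6)·v_R² + (8/25)·v_R + (-136/375) = 0
  disc = (8/25)² − 4·(1/6)·(-136/375) = 1936/5625 ; √disc = 44/75
  v_R = (−(8/25) + 44/75) / (2·(1/6)) = 4/5 m/s
check:
T_s = v_R/a_R = (4/5)/3 = 0.2667 s
reaction-phase robot travel = 0.8000·0.1200 = 0.0960 m
robot under decel: 0.8000²/(2·3.0000) = 0.1067 m
human over T_r+T_s: 0.6000·(0.1200+0.2667) = 0.2320 m
C+Z_d+Z_r = 0.1000+0.1000+0.0800 = 0.2800 m
sum ≈ 0.0960+0.1067+0.2320+0.2800 ≈ 0.7147 m = S ✓

v_R_max = 4/5 m/s = 0.8000 m/s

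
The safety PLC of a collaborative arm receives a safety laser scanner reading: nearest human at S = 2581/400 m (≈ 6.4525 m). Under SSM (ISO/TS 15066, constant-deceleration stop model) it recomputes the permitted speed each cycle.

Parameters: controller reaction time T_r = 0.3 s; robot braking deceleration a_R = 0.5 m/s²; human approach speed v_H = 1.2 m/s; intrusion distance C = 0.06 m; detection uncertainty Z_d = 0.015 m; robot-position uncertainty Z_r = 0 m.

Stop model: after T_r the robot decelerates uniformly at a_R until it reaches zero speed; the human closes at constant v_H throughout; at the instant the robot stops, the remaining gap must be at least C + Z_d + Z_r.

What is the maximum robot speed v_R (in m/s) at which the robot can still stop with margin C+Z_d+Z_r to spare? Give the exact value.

v_R_max = 29/20 m/s = 1.4500 m/s

at the boundary: (1)·v² + (27/10)·v + (-2407/400) = 0
  disc = (27/10)² − 4·(1)·(-2407/400) = 784/25 ; √disc = 28/5
  v_R = (−(27/10) + 28/5) / (2·(1)) = 29/20 m/s
check:
stop time T_s = (29/20)/(1/2) = 2.9000 s
robot covers v_R·T_r = 1.4500·0.3000 = 0.4350 m before braking
robot under decel: 1.4500²/(2·0.5000) = 2.1025 m
human over T_r+T_s: 1.2000·(0.3000+2.9000) = 3.8400 m
C+Z_d+Z_r = 0.0600+0.0150+0.0000 = 0.0750 m
sum ≈ 0.4350+2.1025+3.8400+0.0750 ≈ 6.4525 m = S ✓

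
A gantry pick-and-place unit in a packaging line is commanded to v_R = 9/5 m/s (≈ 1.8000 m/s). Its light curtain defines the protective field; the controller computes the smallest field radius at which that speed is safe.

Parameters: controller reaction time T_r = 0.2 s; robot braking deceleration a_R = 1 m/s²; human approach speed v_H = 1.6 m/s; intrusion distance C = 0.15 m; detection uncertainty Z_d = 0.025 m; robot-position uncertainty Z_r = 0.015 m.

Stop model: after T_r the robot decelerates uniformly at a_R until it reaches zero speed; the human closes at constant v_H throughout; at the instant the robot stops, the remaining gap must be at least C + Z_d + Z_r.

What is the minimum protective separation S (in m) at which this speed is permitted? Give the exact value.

S_min = 537/100 m = 5.3700 m

braking lasts T_s = (9/5)/1 = 1.8000 s
reaction-phase robot travel = 1.8000·0.2000 = 0.3600 m
braking distance = 1.8000²/(2·1.0000) = 1.6200 m
human closes 1.6000·2.0000 = 3.2000 m
C+Z_d+Z_r = 0.1500+0.0250+0.0150 = 0.1900 m
S_min ≈ 0.3600+1.6200+3.2000+0.1900  ⇒  S_min = 537/100 m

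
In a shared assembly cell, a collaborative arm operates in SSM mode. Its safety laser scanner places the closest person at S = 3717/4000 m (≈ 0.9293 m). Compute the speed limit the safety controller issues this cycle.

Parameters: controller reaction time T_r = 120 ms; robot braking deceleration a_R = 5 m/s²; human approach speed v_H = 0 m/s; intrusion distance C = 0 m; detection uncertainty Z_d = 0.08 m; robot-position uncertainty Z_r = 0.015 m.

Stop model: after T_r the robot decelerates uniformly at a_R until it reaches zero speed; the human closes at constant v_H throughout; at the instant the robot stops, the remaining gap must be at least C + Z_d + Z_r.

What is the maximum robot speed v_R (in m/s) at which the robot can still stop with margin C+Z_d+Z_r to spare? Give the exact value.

quadratic (1/10)·v² + (3/25)·v + (-3337/4000) = 0
  disc = (3/25)² − 4·(1/10)·(-3337/4000) = 3481/10000 ; √disc = 59/100
  v_R = (−(3/25) + 59/100) / (2·(1/10)) = 47/20 m/s
check:
stop time T_s = (47/20)/5 = 0.4700 s
robot in T_r: 2.3500·0.1200 = 0.2820 m
robot covers 2.3500·0.4700 − ½·5.0000·0.4700² = 0.5523 m while stopping
person approaches 0.0000·(0.1200+0.4700) = 0.0000 m
margins: 0.0000+0.0800+0.0150 = 0.0950 m
sum ≈ 0.2820+0.5523+0.0000+0.0950 ≈ 0.9293 m = S ✓

v_R_max = 47/20 m/s = 2.3500 m/s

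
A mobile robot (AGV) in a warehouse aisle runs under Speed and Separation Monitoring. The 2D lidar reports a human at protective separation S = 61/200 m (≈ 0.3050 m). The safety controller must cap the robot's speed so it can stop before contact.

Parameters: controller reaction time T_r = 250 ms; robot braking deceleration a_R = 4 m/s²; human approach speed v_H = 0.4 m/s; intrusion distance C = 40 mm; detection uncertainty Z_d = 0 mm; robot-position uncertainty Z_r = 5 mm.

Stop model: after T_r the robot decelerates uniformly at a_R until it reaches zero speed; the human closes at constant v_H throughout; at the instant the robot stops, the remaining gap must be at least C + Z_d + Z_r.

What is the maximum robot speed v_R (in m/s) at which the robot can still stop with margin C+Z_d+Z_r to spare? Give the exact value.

quadratic (1/8)·v² + (7/20)·v + (-4/25) = 0
  disc = (7/20)² − 4·(1/8)·(-4/25) = 81/400 ; √disc = 9/20
  v_R = (−(7/20) + 9/20) / (2·(1/8)) = 2/5 m/s
check:
braking lasts T_s = (2/5)/4 = 0.1000 s
robot covers v_R·T_r = 0.4000·0.2500 = 0.1000 m before braking
robot under decel: 0.4000²/(2·4.0000) = 0.0200 m
human over T_r+T_s: 0.4000·(0.2500+0.1000) = 0.1400 m
margins: 0.0400+0.0000+0.0050 = 0.0450 m
sum ≈ 0.1000+0.0200+0.1400+0.0450 ≈ 0.3050 m = S ✓

v_R_max = 2/5 m/s = 0.4000 m/s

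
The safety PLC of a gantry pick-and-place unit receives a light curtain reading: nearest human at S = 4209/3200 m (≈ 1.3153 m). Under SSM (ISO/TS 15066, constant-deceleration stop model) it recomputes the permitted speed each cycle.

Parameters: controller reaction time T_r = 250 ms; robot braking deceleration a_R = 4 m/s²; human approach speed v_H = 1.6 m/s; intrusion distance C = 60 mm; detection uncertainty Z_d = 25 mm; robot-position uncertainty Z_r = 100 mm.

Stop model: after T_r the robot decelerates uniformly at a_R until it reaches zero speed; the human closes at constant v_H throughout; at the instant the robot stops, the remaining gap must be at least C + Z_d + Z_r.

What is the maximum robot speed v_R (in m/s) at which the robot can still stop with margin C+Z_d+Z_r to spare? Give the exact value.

v_R_max = 19/20 m/s = 0.9500 m/s

collect terms ⇒ (1/8)·v_R² + (13/20)·v_R + (-2337/3200) = 0
  disc = (13/20)² − 4·(1/8)·(-2337/3200) = 5041/6400 ; √disc = 71/80
  v_R = (−(13/20) + 71/80) / (2·(1/8)) = 19/20 m/s
check:
T_s = v_R/a_R = (19/20)/4 = 0.2375 s
robot covers v_R·T_r = 0.9500·0.2500 = 0.2375 m before braking
robot covers 0.9500·0.2375 − ½·4.0000·0.2375² = 0.1128 m while stopping
person approaches 1.6000·(0.2500+0.2375) = 0.7800 m
C+Z_d+Z_r = 0.0600+0.0250+0.1000 = 0.1850 m
sum ≈ 0.2375+0.1128+0.7800+0.1850 ≈ 1.3153 m = S ✓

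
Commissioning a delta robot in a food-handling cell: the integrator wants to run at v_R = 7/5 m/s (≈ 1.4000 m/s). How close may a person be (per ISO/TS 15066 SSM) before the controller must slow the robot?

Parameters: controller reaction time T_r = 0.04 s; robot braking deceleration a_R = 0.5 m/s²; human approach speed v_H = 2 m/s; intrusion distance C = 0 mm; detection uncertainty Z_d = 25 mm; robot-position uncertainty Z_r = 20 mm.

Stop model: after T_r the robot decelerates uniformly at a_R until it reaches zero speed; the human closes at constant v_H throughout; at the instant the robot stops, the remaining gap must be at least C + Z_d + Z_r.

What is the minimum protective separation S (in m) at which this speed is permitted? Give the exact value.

S_min = 7741/1000 m = 7.7410 m

T_s = v_R/a_R = (7/5)/(1/2) = 2.8000 s
reaction-phase robot travel = 1.4000·0.0400 = 0.0560 m
robot under decel: 1.4000²/(2·0.5000) = 1.9600 m
person approaches 2.0000·(0.0400+2.8000) = 5.6800 m
margins: 0.0000+0.0250+0.0200 = 0.0450 m
S_min ≈ 0.0560+1.9600+5.6800+0.0450  ⇒  S_min = 7741/1000 m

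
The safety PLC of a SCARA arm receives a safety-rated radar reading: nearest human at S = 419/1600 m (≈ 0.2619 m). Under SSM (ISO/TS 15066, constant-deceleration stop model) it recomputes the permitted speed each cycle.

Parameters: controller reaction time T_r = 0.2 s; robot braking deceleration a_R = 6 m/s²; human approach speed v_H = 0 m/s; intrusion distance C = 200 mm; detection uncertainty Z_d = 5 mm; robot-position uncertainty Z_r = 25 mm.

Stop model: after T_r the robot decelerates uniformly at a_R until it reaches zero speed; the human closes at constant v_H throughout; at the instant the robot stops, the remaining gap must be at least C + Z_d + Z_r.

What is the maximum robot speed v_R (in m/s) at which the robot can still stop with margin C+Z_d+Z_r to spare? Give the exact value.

v_R_max = 3/20 m/s = 0.1500 m/s

collect terms ⇒ (1/12)·v_R² + (1/5)·v_R + (-51/1600) = 0
  disc = (1/5)² − 4·(1/12)·(-51/1600) = 81/1600 ; √disc = 9/40
  v_R = (−(1/5) + 9/40) / (2·(1/12)) = 3/20 m/s
check:
braking lasts T_s = (3/20)/6 = 0.0250 s
robot covers v_R·T_r = 0.1500·0.2000 = 0.0300 m before braking
robot under decel: 0.1500²/(2·6.0000) = 0.0019 m
human closes 0.0000·0.2250 = 0.0000 m
residual clearance needed = 0.2000+0.0050+0.0250 = 0.2300 m
sum ≈ 0.0300+0.0019+0.0000+0.2300 ≈ 0.2619 m = S ✓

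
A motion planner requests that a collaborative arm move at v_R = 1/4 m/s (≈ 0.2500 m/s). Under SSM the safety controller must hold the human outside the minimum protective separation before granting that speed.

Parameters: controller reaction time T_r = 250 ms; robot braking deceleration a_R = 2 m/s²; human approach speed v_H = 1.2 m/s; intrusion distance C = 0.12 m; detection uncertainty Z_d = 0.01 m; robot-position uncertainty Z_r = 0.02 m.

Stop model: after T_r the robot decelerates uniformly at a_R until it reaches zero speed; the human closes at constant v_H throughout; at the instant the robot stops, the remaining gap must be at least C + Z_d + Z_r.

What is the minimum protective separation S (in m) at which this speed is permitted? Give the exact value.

braking lasts T_s = (1/4)/2 = 0.1250 s
reaction-phase robot travel = 0.2500·0.2500 = 0.0625 m
robot under decel: 0.2500²/(2·2.0000) = 0.0156 m
human closes 1.2000·0.3750 = 0.4500 m
residual clearance needed = 0.1200+0.0100+0.0200 = 0.1500 m
S_min ≈ 0.0625+0.0156+0.4500+0.1500  ⇒  S_min = 217/320 m

S_min = 217/320 m = 0.6781 m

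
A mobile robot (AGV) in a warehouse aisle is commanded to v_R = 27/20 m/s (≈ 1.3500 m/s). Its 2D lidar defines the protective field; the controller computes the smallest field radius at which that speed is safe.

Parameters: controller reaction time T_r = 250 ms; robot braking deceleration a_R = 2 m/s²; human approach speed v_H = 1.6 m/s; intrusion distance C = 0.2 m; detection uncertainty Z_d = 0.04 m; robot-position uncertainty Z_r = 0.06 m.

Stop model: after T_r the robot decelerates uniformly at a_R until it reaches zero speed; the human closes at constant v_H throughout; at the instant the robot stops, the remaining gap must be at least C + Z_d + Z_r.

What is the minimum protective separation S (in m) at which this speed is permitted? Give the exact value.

S_min = 4117/1600 m = 2.5731 m

stop time T_s = (27/20)/2 = 0.6750 s
robot covers v_R·T_r = 1.3500·0.2500 = 0.3375 m before braking
braking distance = 1.3500²/(2·2.0000) = 0.4556 m
human closes 1.6000·0.9250 = 1.4800 m
residual clearance needed = 0.2000+0.0400+0.0600 = 0.3000 m
S_min ≈ 0.3375+0.4556+1.4800+0.3000  ⇒  S_min = 4117/1600 m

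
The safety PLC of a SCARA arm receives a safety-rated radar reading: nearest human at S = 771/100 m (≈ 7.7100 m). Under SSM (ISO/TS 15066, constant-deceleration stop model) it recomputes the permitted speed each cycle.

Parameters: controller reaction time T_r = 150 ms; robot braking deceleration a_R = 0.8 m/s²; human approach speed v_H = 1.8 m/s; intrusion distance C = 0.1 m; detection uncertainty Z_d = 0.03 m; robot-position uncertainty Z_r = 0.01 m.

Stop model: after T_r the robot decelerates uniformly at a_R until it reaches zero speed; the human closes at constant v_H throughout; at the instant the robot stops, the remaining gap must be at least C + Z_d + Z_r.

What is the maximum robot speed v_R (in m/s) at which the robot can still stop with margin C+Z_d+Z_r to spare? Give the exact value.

at the boundary: (5/8)·v² + (12/5)·v + (-73/10) = 0
  disc = (12/5)² − 4·(5/8)·(-73/10) = 2401/100 ; √disc = 49/10
  v_R = (−(12/5) + 49/10) / (2·(5/8)) = 2 m/s
check:
stop time T_s = 2/(4/5) = 2.5000 s
robot covers v_R·T_r = 2.0000·0.1500 = 0.3000 m before braking
braking distance = 2.0000²/(2·0.8000) = 2.5000 m
human over T_r+T_s: 1.8000·(0.1500+2.5000) = 4.7700 m
C+Z_d+Z_r = 0.1000+0.0300+0.0100 = 0.1400 m
sum ≈ 0.3000+2.5000+4.7700+0.1400 ≈ 7.7100 m = S ✓

v_R_max = 2 m/s = 2.0000 m/s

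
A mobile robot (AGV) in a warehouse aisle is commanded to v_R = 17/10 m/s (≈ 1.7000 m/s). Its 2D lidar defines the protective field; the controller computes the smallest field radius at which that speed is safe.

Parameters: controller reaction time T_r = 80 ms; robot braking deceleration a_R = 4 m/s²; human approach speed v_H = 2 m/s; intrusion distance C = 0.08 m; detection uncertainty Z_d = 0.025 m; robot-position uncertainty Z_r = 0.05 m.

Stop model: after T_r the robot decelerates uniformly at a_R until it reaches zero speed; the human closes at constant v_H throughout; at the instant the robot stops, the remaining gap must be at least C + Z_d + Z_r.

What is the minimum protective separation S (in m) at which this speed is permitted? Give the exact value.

S_min = 6649/4000 m = 1.6623 m

T_s = v_R/a_R = (17/10)/4 = 0.4250 s
reaction-phase robot travel = 1.7000·0.0800 = 0.1360 m
robot under decel: 1.7000²/(2·4.0000) = 0.3613 m
person approaches 2.0000·(0.0800+0.4250) = 1.0100 m
margins: 0.0800+0.0250+0.0500 = 0.1550 m
S_min ≈ 0.1360+0.3613+1.0100+0.1550  ⇒  S_min = 6649/4000 m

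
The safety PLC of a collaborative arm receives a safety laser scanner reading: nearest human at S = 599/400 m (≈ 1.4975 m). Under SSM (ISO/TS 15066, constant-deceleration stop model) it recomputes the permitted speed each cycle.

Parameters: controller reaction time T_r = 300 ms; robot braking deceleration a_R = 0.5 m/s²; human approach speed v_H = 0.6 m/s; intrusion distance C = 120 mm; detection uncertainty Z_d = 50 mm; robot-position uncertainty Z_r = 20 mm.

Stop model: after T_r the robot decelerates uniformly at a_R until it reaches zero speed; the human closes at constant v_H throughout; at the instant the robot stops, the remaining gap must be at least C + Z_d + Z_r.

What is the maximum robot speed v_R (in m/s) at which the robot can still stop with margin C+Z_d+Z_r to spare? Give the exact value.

collect terms ⇒ (1)·v_R² + (3/2)·v_R + (-451/400) = 0
  disc = (3/2)² − 4·(1)·(-451/400) = 169/25 ; √disc = 13/5
  v_R = (−(3/2) + 13/5) / (2·(1)) = 11/20 m/s
check:
stop time T_s = (11/20)/(1/2) = 1.1000 s
reaction-phase robot travel = 0.5500·0.3000 = 0.1650 m
braking distance = 0.5500²/(2·0.5000) = 0.3025 m
human closes 0.6000·1.4000 = 0.8400 m
residual clearance needed = 0.1200+0.0500+0.0200 = 0.1900 m
sum ≈ 0.1650+0.3025+0.8400+0.1900 ≈ 1.4975 m = S ✓

v_R_max = 11/20 m/s = 0.5500 m/s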